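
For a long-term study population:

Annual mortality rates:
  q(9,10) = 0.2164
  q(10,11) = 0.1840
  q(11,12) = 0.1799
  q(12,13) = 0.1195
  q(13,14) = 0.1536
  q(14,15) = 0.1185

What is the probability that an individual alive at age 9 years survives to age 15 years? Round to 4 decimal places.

Chaining the interval survival probabilities: (1 − 0.2164) × (1 − 0.1840) × (1 − 0.1799) × (1 − 0.1195) × (1 − 0.1536) × (1 − 0.1185).
= 0.7836 × 0.8160 × 0.8201 × 0.8805 × 0.8464 × 0.8815 = 0.344492.

0.3445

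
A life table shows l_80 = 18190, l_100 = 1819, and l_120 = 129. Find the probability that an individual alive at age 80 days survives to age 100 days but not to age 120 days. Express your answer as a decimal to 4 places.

0.0929

This is the probability of reaching 100 but not 120, conditional on being alive at 80: (l_100 − l_120) / l_80.
= (1819 − 129) / 18190 = 1690 / 18190 = 0.092908.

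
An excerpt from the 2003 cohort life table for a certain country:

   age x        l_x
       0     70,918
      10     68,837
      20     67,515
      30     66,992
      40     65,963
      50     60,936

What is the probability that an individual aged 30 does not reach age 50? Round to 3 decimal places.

P(die before 50 | alive at 30) = 1 − l_50/l_30 = 1 − 60,936/66,992 = (6,056)/66,992 = 0.090399.

0.090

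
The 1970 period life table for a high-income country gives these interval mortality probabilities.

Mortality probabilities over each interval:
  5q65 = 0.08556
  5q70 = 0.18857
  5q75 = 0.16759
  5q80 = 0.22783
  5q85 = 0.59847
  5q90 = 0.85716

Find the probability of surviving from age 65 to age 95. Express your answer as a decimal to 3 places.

Chaining the interval survival probabilities: (1 − 0.08556) × (1 − 0.18857) × (1 − 0.16759) × (1 − 0.22783) × (1 − 0.59847) × (1 − 0.85716).
= 0.91444 × 0.81143 × 0.83241 × 0.77217 × 0.40153 × 0.14284 = 0.027354.

0.027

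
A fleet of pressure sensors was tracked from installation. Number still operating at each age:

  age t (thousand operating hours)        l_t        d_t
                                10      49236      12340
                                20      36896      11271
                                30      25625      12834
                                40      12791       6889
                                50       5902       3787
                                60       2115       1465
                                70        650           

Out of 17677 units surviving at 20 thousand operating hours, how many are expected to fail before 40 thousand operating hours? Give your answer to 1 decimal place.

11548.8

The relevant probability is 1 − 12791/36896 = 0.653323.
Expected number = 17677 × 0.653323 = 11548.8.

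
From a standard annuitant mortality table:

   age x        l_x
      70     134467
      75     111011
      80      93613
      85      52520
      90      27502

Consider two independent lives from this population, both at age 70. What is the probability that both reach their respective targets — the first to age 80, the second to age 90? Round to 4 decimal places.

0.1424

p₁ = l_80/l_70 = 93613/134467 = 0.696178; p₂ = l_90/l_70 = 27502/134467 = 0.204526.
P(both) = p₁ × p₂ = 0.696178 × 0.204526 = 0.142387.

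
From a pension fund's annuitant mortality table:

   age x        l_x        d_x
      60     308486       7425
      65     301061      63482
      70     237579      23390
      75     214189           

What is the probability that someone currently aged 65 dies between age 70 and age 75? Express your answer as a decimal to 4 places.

0.0777

We want 5|5q65 = (l_70 − l_75)/l_65.
This is the probability of reaching 70 but not 75, conditional on being alive at 65: (l_70 − l_75) / l_65.
= (237579 − 214189) / 301061 = 23390 / 301061 = 0.077692.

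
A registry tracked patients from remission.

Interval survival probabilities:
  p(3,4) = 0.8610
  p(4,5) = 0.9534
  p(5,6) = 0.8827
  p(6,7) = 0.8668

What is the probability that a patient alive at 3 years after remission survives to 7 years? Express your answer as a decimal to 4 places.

0.6281

P(survive 3→7) = 0.8610 × 0.9534 × 0.8827 × 0.8668.
= 0.628073.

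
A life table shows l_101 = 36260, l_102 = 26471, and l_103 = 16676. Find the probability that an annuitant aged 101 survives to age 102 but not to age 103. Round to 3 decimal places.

We want 1|1q101 = (l_102 − l_103)/l_101.
This is the probability of reaching 102 but not 103, conditional on being alive at 101: (l_102 − l_103) / l_101.
= (26471 − 16676) / 36260 = 9795 / 36260 = 0.270132.

0.270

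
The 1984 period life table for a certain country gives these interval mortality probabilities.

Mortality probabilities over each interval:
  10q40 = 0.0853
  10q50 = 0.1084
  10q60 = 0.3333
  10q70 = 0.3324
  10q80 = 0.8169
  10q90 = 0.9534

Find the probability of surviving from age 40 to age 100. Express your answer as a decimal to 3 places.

0.003

The overall survival probability is (1 − 0.0853) × (1 − 0.1084) × (1 − 0.3333) × (1 − 0.3324) × (1 − 0.8169) × (1 − 0.9534).
= 0.9147 × 0.8916 × 0.6667 × 0.6676 × 0.1831 × 0.0466 = 0.003097.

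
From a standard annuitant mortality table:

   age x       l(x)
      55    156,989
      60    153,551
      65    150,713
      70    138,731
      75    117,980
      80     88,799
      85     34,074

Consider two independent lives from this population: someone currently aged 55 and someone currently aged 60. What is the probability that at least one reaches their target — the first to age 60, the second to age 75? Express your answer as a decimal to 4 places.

0.9949

p₁ = l(60)/l(55) = 153,551/156,989 = 0.978100; p₂ = l(75)/l(60) = 117,980/153,551 = 0.768344.
P(at least one) = 1 − (1−p₁)(1−p₂) = 1 − 0.021900 × 0.231656 = 0.994927.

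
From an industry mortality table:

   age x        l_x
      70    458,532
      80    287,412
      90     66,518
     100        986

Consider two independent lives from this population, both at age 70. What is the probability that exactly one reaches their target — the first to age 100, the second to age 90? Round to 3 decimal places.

0.147

p₁ = l_100/l_70 = 986/458,532 = 0.002150; p₂ = l_90/l_70 = 66,518/458,532 = 0.145067.
P(exactly one) = p₁(1−p₂) + (1−p₁)p₂ = 0.001838 + 0.144755 = 0.146593.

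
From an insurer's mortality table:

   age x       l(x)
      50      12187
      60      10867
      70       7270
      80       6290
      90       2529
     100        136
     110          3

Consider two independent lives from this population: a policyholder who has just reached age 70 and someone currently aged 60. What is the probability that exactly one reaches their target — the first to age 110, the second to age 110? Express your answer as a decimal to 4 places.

0.0007

p₁ = l(110)/l(70) = 3/7270 = 0.000413; p₂ = l(110)/l(60) = 3/10867 = 0.000276.
P(exactly one) = p₁(1−p₂) + (1−p₁)p₂ = 0.000413 + 0.000276 = 0.000689.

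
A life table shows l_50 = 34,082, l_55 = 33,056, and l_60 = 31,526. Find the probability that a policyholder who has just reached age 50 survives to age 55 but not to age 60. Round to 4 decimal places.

0.0449

We want 5|5q50 = (l_55 − l_60)/l_50.
This is the probability of reaching 55 but not 60, conditional on being alive at 50: (l_55 − l_60) / l_50.
= (33,056 − 31,526) / 34,082 = 1,530 / 34,082 = 0.044892.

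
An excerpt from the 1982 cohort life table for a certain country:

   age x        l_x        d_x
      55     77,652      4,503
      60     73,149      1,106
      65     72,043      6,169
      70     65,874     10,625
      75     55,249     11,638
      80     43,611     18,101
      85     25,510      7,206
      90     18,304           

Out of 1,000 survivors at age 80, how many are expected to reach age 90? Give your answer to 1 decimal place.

The relevant probability is 18,304/43,611 = 0.419711.
Expected number = 1,000 × 0.419711 = 419.7.

419.7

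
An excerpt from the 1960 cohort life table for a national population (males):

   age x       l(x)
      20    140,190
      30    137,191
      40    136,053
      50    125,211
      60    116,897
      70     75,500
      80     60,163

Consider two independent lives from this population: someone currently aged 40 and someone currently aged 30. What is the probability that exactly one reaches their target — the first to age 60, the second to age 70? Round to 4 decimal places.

p₁ = l(60)/l(40) = 116,897/136,053 = 0.859202; p₂ = l(70)/l(30) = 75,500/137,191 = 0.550328.
P(exactly one) = p₁(1−p₂) + (1−p₁)p₂ = 0.386359 + 0.077485 = 0.463844.

0.4638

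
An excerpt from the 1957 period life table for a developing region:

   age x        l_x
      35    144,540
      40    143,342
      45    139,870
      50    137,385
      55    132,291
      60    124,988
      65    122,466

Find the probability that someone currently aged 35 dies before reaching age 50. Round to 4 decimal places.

0.0495

P(die before 50 | alive at 35) = 1 − l_50/l_35 = 1 − 137,385/144,540 = (7,155)/144,540 = 0.049502.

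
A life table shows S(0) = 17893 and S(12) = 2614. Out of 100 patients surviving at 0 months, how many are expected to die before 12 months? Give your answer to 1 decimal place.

85.4

The relevant probability is 1 − 2614/17893 = 0.853909.
Expected number = 100 × 0.853909 = 85.4.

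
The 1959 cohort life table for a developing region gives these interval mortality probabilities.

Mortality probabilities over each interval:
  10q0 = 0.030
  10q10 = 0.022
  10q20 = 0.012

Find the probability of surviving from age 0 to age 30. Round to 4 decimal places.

0.9373

Chaining the interval survival probabilities: (1 − 0.030) × (1 − 0.022) × (1 − 0.012).
= 0.970 × 0.978 × 0.988 = 0.937276.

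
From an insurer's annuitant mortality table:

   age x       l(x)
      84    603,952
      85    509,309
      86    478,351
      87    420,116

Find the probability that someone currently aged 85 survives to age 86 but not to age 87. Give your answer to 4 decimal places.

0.1143

This is the probability of reaching 86 but not 87, conditional on being alive at 85: (l(86) − l(87)) / l(85).
= (478,351 − 420,116) / 509,309 = 58,235 / 509,309 = 0.114341.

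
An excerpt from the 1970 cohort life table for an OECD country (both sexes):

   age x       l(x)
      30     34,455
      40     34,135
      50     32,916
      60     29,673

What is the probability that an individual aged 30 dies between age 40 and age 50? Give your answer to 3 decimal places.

This is the probability of reaching 40 but not 50, conditional on being alive at 30: (l(40) − l(50)) / l(30).
= (34,135 − 32,916) / 34,455 = 1,219 / 34,455 = 0.035379.

0.035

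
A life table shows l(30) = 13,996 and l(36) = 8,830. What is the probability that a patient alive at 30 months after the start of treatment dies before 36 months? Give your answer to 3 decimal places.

0.369

P(die before 36 | alive at 30) = 1 − l(36)/l(30) = 1 − 8,830/13,996 = (5,166)/13,996 = 0.369105.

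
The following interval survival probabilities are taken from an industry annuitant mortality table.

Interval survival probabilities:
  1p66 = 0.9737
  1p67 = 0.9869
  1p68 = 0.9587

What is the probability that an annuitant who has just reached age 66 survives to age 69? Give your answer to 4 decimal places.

Chaining the interval survival probabilities: 0.9737 × 0.9869 × 0.9587.
= 0.921258.

0.9213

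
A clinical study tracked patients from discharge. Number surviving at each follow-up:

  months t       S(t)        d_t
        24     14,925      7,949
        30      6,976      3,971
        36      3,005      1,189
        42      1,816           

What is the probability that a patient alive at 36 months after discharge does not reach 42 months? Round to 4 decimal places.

P(die before 42 | alive at 36) = 1 − S(42)/S(36) = 1 − 1,816/3,005 = (1,189)/3,005 = 0.395674.

0.3957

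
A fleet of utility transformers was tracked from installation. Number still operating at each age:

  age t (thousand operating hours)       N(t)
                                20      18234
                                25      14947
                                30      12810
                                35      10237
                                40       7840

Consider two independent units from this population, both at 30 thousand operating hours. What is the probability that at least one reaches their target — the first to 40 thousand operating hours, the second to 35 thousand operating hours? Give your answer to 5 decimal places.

0.92207

p₁ = N(40)/N(30) = 7840/12810 = 0.612022; p₂ = N(35)/N(30) = 10237/12810 = 0.799141.
P(at least one) = 1 − (1−p₁)(1−p₂) = 1 − 0.387978 × 0.200859 = 0.922071.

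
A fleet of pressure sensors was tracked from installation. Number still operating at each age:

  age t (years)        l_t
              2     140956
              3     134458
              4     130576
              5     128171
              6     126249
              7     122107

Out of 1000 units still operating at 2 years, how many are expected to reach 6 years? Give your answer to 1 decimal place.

895.7

The relevant probability is 126249/140956 = 0.895662.
Expected number = 1000 × 0.895662 = 895.7.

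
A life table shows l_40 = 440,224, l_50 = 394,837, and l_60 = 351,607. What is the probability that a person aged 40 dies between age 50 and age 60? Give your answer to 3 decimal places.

We want 10|10q40 = (l_50 − l_60)/l_40.
This is the probability of reaching 50 but not 60, conditional on being alive at 40: (l_50 − l_60) / l_40.
= (394,837 − 351,607) / 440,224 = 43,230 / 440,224 = 0.098200.

0.098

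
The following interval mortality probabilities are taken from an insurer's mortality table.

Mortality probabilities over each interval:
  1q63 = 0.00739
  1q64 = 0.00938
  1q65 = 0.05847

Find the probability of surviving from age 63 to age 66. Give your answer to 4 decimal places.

Chaining the interval survival probabilities: (1 − 0.00739) × (1 − 0.00938) × (1 − 0.05847).
= 0.99261 × 0.99062 × 0.94153 = 0.925806.

0.9258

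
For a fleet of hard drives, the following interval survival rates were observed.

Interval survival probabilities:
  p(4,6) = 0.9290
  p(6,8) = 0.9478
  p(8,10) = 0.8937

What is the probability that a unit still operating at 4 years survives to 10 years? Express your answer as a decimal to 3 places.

0.787

The overall survival probability is 0.9290 × 0.9478 × 0.8937.
= 0.786908.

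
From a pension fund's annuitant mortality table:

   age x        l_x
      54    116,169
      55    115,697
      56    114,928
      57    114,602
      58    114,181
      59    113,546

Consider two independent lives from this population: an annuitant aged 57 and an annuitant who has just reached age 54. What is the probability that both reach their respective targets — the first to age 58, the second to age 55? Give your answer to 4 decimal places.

p₁ = l_58/l_57 = 114,181/114,602 = 0.996326; p₂ = l_55/l_54 = 115,697/116,169 = 0.995937.
P(both) = p₁ × p₂ = 0.996326 × 0.995937 = 0.992278.

0.9923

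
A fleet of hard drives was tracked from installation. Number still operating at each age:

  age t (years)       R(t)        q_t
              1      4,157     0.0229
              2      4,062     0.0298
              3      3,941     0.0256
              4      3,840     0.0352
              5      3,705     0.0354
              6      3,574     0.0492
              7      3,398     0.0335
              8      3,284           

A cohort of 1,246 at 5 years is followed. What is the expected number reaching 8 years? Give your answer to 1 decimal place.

1104.4

The relevant probability is 3,284/3,705 = 0.886370.
Expected number = 1,246 × 0.886370 = 1104.4.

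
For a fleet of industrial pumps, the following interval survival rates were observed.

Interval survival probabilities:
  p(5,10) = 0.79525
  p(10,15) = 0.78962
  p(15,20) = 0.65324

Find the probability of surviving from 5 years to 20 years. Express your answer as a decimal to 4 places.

0.4102

Chaining the interval survival probabilities: 0.79525 × 0.78962 × 0.65324.
= 0.410199.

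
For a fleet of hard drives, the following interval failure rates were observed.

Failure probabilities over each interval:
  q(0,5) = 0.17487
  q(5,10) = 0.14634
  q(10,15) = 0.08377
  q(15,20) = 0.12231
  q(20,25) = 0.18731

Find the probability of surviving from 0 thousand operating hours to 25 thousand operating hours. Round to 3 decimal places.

P(survive 0→25) = (1 − 0.17487) × (1 − 0.14634) × (1 − 0.08377) × (1 − 0.12231) × (1 − 0.18731).
= 0.82513 × 0.85366 × 0.91623 × 0.87769 × 0.81269 = 0.460339.

0.460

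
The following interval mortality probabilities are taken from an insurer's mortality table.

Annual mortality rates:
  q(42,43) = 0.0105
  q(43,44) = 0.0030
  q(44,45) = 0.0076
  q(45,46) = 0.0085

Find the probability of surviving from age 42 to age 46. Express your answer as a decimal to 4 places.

P(survive 42→46) = (1 − 0.0105) × (1 − 0.0030) × (1 − 0.0076) × (1 − 0.0085).
= 0.9895 × 0.9970 × 0.9924 × 0.9915 = 0.970712.

0.9707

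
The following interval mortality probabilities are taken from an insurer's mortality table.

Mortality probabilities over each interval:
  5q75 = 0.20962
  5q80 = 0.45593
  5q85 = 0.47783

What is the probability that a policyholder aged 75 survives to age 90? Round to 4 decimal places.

The overall survival probability is (1 − 0.20962) × (1 − 0.45593) × (1 − 0.47783).
= 0.79038 × 0.54407 × 0.52217 = 0.224545.

0.2245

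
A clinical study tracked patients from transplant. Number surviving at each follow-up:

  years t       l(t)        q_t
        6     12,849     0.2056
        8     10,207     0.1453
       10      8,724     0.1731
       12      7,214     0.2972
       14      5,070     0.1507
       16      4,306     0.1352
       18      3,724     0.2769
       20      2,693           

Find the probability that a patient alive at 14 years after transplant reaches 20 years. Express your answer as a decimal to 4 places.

0.5312

The conditional survival probability is l(20)/l(14) = 2,693/5,070 = 0.531164.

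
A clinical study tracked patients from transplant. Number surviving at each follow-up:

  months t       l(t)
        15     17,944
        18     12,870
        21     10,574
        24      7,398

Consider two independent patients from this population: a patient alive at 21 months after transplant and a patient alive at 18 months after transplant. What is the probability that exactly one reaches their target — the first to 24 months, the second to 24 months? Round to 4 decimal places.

0.4701

p₁ = l(24)/l(21) = 7,398/10,574 = 0.699641; p₂ = l(24)/l(18) = 7,398/12,870 = 0.574825.
P(exactly one) = p₁(1−p₂) + (1−p₁)p₂ = 0.297470 + 0.172654 = 0.470124.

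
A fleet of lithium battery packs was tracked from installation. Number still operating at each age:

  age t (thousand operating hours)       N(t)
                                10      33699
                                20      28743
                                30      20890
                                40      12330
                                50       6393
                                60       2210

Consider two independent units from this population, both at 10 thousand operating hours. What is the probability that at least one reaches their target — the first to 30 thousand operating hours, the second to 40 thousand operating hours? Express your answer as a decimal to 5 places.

p₁ = N(30)/N(10) = 20890/33699 = 0.619900; p₂ = N(40)/N(10) = 12330/33699 = 0.365886.
P(at least one) = 1 − (1−p₁)(1−p₂) = 1 − 0.380100 × 0.634114 = 0.758973.

0.75897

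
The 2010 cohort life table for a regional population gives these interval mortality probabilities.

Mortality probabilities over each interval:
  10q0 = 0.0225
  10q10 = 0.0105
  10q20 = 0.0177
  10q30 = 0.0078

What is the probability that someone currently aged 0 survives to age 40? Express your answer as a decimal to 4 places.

0.9427

40p0 = (1 − 0.0225) × (1 − 0.0105) × (1 − 0.0177) × (1 − 0.0078).
= 0.9775 × 0.9895 × 0.9823 × 0.9922 = 0.942705.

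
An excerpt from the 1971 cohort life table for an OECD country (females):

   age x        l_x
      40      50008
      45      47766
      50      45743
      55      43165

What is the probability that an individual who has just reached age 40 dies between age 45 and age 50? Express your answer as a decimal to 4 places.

This is the probability of reaching 45 but not 50, conditional on being alive at 40: (l_45 − l_50) / l_40.
= (47766 − 45743) / 50008 = 2023 / 50008 = 0.040454.

0.0405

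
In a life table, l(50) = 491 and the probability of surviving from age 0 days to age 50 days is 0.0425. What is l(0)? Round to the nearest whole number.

11553

l(0) = l(50) / p = 491 / 0.0425 = 11553.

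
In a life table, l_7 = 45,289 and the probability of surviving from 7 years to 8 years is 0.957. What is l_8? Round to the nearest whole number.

43342

l_8 = l_7 × p = 45,289 × 0.957 = 43342.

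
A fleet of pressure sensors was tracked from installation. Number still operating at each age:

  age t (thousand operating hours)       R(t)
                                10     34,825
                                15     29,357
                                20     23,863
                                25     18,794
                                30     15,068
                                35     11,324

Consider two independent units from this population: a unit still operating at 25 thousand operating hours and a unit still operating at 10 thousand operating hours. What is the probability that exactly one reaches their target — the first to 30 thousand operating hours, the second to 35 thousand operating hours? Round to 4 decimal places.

p₁ = R(30)/R(25) = 15,068/18,794 = 0.801745; p₂ = R(35)/R(10) = 11,324/34,825 = 0.325169.
P(exactly one) = p₁(1−p₂) + (1−p₁)p₂ = 0.541042 + 0.064466 = 0.605509.

0.6055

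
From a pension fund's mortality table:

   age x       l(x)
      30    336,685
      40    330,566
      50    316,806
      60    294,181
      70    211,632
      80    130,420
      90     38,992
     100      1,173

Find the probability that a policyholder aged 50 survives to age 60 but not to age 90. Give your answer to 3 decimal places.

This is the probability of reaching 60 but not 90, conditional on being alive at 50: (l(60) − l(90)) / l(50).
= (294,181 − 38,992) / 316,806 = 255,189 / 316,806 = 0.805506.

0.806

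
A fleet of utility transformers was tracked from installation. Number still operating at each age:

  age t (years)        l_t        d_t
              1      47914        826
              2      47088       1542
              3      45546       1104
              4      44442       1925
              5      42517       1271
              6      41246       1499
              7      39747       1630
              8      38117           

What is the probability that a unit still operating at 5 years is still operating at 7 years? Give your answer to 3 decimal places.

0.935

The conditional survival probability is l_7/l_5 = 39747/42517 = 0.934850.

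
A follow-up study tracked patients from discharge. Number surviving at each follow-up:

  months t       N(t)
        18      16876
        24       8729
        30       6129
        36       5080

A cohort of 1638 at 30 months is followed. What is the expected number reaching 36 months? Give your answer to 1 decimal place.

The relevant probability is 5080/6129 = 0.828846.
Expected number = 1638 × 0.828846 = 1357.7.

1357.7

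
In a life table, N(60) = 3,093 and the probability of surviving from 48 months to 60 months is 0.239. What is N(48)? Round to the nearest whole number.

12941

N(48) = N(60) / p = 3,093 / 0.239 = 12941.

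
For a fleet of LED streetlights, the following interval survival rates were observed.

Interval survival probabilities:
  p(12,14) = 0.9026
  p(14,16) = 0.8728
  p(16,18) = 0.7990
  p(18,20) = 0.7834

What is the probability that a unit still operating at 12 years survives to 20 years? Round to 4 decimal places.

Chaining the interval survival probabilities: 0.9026 × 0.8728 × 0.7990 × 0.7834.
= 0.493106.

0.4931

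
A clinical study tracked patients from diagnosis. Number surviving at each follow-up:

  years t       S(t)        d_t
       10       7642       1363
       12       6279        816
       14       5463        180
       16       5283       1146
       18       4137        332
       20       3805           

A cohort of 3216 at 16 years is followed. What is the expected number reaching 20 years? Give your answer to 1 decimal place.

2316.3

The relevant probability is 3805/5283 = 0.720235.
Expected number = 3216 × 0.720235 = 2316.3.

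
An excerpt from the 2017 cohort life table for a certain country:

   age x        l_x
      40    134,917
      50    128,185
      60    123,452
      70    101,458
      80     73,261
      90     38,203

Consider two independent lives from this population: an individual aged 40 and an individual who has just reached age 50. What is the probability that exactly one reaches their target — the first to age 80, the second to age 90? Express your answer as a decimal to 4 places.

0.5174

p₁ = l_80/l_40 = 73,261/134,917 = 0.543008; p₂ = l_90/l_50 = 38,203/128,185 = 0.298030.
P(exactly one) = p₁(1−p₂) + (1−p₁)p₂ = 0.381175 + 0.136197 = 0.517373.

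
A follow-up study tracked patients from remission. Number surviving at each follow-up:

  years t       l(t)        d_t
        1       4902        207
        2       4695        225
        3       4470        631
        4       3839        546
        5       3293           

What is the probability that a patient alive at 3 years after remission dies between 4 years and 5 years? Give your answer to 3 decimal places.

0.122

This is the probability of reaching 4 but not 5, conditional on being alive at 3: (l(4) − l(5)) / l(3).
= (3839 − 3293) / 4470 = 546 / 4470 = 0.122148.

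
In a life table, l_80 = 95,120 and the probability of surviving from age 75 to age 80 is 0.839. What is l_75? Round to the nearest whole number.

113373

l_75 = l_80 / p = 95,120 / 0.839 = 113373.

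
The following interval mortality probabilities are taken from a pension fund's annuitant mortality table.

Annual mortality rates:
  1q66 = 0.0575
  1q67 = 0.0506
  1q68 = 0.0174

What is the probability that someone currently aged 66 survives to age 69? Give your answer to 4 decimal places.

0.8792

Survival from 66 to 69 is the product of surviving each interval: (1 − 0.0575) × (1 − 0.0506) × (1 − 0.0174).
= 0.9425 × 0.9494 × 0.9826 = 0.879240.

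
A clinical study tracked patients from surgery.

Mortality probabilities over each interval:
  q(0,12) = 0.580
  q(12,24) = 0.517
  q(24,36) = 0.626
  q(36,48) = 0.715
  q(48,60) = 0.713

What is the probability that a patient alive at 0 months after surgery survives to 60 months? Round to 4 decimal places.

Survival from 0 to 60 is the product of surviving each interval: (1 − 0.580) × (1 − 0.517) × (1 − 0.626) × (1 − 0.715) × (1 − 0.713).
= 0.420 × 0.483 × 0.374 × 0.285 × 0.287 = 0.006206.

0.0062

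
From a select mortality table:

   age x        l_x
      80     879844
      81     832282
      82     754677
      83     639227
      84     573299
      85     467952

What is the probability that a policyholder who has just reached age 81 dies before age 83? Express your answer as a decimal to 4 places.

0.2320

P(die before 83 | alive at 81) = 1 − l_83/l_81 = 1 − 639227/832282 = (193055)/832282 = 0.231959.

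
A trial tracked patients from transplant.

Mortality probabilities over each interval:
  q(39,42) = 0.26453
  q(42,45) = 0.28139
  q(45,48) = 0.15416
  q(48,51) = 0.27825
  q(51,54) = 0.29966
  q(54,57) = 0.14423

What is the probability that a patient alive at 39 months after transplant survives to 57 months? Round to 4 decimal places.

0.1934

Chaining the interval survival probabilities: (1 − 0.26453) × (1 − 0.28139) × (1 − 0.15416) × (1 − 0.27825) × (1 − 0.29966) × (1 − 0.14423).
= 0.73547 × 0.71861 × 0.84584 × 0.72175 × 0.70034 × 0.85577 = 0.193375.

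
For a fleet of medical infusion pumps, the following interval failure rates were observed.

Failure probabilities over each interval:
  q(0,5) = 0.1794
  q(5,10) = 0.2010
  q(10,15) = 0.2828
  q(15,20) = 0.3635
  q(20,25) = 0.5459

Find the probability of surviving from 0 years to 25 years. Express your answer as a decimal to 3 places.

0.136

Chaining the interval survival probabilities: (1 − 0.1794) × (1 − 0.2010) × (1 − 0.2828) × (1 − 0.3635) × (1 − 0.5459).
= 0.8206 × 0.7990 × 0.7172 × 0.6365 × 0.4541 = 0.135915.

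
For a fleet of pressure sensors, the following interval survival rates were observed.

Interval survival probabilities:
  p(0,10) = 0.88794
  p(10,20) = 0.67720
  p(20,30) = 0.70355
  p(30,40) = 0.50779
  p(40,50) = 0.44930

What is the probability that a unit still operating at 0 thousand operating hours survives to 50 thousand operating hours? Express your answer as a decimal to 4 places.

Survival from 0 to 50 is the product of surviving each interval: 0.88794 × 0.67720 × 0.70355 × 0.50779 × 0.44930.
= 0.096520.

0.0965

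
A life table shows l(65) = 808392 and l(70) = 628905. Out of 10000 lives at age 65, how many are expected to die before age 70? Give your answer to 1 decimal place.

The relevant probability is 1 − 628905/808392 = 0.222030.
Expected number = 10000 × 0.222030 = 2220.3.

2220.3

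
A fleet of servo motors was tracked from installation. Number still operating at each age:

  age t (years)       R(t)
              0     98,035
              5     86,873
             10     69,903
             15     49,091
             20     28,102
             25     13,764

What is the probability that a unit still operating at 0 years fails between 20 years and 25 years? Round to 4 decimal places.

0.1463

This is the probability of reaching 20 but not 25, conditional on being operational at 0: (R(20) − R(25)) / R(0).
= (28,102 − 13,764) / 98,035 = 14,338 / 98,035 = 0.146254.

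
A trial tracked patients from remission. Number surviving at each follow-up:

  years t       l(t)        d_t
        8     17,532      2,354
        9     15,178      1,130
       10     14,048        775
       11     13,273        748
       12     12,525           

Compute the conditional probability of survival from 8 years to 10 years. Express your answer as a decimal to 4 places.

The conditional survival probability is l(10)/l(8) = 14,048/17,532 = 0.801278.

0.8013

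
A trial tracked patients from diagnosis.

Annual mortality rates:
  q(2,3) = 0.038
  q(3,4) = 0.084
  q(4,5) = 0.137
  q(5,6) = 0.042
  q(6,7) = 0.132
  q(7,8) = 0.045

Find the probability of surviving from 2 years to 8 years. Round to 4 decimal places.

Survival from 2 to 8 is the product of surviving each interval: (1 − 0.038) × (1 − 0.084) × (1 − 0.137) × (1 − 0.042) × (1 − 0.132) × (1 − 0.045).
= 0.962 × 0.916 × 0.863 × 0.958 × 0.868 × 0.955 = 0.603907.

0.6039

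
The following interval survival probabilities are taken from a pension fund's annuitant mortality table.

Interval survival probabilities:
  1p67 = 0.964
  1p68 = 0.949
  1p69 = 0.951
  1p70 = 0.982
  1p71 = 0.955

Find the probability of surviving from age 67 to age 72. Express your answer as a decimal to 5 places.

Survival from 67 to 72 is the product of surviving each interval: 0.964 × 0.949 × 0.951 × 0.982 × 0.955.
= 0.815903.

0.81590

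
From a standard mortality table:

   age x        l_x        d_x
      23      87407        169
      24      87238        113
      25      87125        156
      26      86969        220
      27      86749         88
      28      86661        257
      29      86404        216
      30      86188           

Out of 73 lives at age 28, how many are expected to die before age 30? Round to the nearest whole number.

The relevant probability is 1 − 86188/86661 = 0.005458.
Expected number = 73 × 0.005458 = 0.

0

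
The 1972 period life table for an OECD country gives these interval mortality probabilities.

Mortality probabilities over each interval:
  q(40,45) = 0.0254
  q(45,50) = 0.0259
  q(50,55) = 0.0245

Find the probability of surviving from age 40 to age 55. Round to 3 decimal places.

Survival from 40 to 55 is the product of surviving each interval: (1 − 0.0254) × (1 − 0.0259) × (1 − 0.0245).
= 0.9746 × 0.9741 × 0.9755 = 0.926099.

0.926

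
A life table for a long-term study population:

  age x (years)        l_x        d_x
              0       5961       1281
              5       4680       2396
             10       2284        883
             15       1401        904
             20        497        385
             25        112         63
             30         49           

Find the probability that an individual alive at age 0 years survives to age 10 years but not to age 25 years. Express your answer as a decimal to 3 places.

This is the probability of reaching 10 but not 25, conditional on being alive at 0: (l_10 − l_25) / l_0.
= (2284 − 112) / 5961 = 2172 / 5961 = 0.364368.

0.364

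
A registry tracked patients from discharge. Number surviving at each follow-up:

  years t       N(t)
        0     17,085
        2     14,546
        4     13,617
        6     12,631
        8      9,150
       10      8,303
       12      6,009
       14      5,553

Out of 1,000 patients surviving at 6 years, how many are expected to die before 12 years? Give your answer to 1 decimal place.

524.3

The relevant probability is 1 − 6,009/12,631 = 0.524266.
Expected number = 1,000 × 0.524266 = 524.3.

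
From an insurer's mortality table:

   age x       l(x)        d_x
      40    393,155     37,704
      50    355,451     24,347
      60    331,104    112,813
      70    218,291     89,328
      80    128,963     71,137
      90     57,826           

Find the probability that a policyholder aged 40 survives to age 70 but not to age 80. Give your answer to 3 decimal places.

This is the probability of reaching 70 but not 80, conditional on being alive at 40: (l(70) − l(80)) / l(40).
= (218,291 − 128,963) / 393,155 = 89,328 / 393,155 = 0.227208.

0.227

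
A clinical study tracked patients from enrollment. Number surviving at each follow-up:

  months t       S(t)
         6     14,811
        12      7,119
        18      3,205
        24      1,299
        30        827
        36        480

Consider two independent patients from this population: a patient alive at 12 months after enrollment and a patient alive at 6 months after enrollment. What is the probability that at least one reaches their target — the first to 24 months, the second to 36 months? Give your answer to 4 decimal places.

0.2090

p₁ = S(24)/S(12) = 1,299/7,119 = 0.182469; p₂ = S(36)/S(6) = 480/14,811 = 0.032408.
P(at least one) = 1 − (1−p₁)(1−p₂) = 1 − 0.817531 × 0.967592 = 0.208964.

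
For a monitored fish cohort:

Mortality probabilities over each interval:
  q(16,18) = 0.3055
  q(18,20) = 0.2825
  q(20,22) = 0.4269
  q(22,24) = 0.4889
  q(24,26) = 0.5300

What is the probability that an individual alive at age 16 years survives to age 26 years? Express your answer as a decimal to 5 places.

Survival from 16 to 26 is the product of surviving each interval: (1 − 0.3055) × (1 − 0.2825) × (1 − 0.4269) × (1 − 0.4889) × (1 − 0.5300).
= 0.6945 × 0.7175 × 0.5731 × 0.5111 × 0.4700 = 0.068601.

0.06860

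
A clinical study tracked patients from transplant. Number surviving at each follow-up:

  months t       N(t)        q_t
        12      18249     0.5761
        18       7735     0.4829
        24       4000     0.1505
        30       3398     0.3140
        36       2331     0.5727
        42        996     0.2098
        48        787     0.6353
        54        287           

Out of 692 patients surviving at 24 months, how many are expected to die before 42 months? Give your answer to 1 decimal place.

519.7

The relevant probability is 1 − 996/4000 = 0.751000.
Expected number = 692 × 0.751000 = 519.7.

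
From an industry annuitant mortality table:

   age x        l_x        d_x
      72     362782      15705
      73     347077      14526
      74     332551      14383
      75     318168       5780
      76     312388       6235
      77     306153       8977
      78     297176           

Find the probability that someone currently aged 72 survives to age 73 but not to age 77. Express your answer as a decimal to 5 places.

0.11281

This is the probability of reaching 73 but not 77, conditional on being alive at 72: (l_73 − l_77) / l_72.
= (347077 − 306153) / 362782 = 40924 / 362782 = 0.112806.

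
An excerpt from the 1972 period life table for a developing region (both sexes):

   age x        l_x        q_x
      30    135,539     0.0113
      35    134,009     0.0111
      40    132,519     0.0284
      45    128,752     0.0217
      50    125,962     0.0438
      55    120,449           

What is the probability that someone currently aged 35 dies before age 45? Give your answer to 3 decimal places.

0.039

P(die before 45 | alive at 35) = 1 − l_45/l_35 = 1 − 128,752/134,009 = (5,257)/134,009 = 0.039229.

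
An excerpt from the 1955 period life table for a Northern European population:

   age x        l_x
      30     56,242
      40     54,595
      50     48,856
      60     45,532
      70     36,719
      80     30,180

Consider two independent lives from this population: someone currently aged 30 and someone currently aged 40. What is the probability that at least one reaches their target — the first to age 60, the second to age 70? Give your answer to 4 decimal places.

p₁ = l_60/l_30 = 45,532/56,242 = 0.809573; p₂ = l_70/l_40 = 36,719/54,595 = 0.672571.
P(at least one) = 1 − (1−p₁)(1−p₂) = 1 − 0.190427 × 0.327429 = 0.937649.

0.9376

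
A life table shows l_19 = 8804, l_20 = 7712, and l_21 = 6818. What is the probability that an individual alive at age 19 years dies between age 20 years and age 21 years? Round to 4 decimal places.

This is the probability of reaching 20 but not 21, conditional on being alive at 19: (l_20 − l_21) / l_19.
= (7712 − 6818) / 8804 = 894 / 8804 = 0.101545.

0.1015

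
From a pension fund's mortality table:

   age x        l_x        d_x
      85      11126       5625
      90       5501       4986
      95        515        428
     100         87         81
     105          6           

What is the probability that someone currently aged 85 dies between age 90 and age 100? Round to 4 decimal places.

We want 5|10q85 = (l_90 − l_100)/l_85.
This is the probability of reaching 90 but not 100, conditional on being alive at 85: (l_90 − l_100) / l_85.
= (5501 − 87) / 11126 = 5414 / 11126 = 0.486608.

0.4866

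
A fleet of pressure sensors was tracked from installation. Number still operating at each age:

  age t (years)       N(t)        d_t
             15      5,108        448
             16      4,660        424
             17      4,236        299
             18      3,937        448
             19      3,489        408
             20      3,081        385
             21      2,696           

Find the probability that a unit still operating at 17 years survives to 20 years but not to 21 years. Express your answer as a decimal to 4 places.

This is the probability of reaching 20 but not 21, conditional on being operational at 17: (N(20) − N(21)) / N(17).
= (3,081 − 2,696) / 4,236 = 385 / 4,236 = 0.090888.

0.0909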